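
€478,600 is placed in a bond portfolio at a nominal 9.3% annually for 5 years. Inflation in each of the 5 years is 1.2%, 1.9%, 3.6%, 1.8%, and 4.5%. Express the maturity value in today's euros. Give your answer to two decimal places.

€656,893.53

Nominal value at maturity: €478,600 × (1 + 9.3%)^5 ≈ €746,575.11.
Price-level factor over 5 years: 1.012 × 1.019 × 1.036 × 1.018 × 1.045 ≈ 1.1365237624.
Dividing the nominal maturity value by the price-level factor gives the value in today's money.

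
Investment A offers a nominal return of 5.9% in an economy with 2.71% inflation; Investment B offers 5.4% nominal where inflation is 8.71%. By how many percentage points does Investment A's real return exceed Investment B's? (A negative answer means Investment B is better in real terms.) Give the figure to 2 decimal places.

6.15

Investment A real return: 1.059/1.0271 − 1 = 3.106%.
Investment B real return: 1.054/1.0871 − 1 = -3.045%.
Difference: 3.106 − (-3.045) = 6.151 pp.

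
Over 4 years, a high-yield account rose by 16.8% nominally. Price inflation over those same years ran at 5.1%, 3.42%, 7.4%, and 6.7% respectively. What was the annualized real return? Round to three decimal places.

Cumulative inflation factor: 1.051 × 1.0342 × 1.074 × 1.067 ≈ 1.24559.
Nominal growth factor: 1.16800. Real growth factor = 1.16800 / 1.24559 ≈ 0.93771.
Annualized: 0.93771^(1/4) − 1 ≈ -0.01595.

-1.595%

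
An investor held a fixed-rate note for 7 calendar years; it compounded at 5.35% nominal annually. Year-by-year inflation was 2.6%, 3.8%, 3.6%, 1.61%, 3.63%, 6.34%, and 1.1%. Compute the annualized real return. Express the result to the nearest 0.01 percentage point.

Cumulative inflation factor: 1.026 × 1.038 × 1.036 × 1.0161 × 1.0363 × 1.0634 × 1.011 ≈ 1.24903.
Nominal growth factor: 1.44026. Real growth factor = 1.44026 / 1.24903 ≈ 1.15310.
Annualized: 1.15310^(1/7) − 1 ≈ 0.02056.

2.06%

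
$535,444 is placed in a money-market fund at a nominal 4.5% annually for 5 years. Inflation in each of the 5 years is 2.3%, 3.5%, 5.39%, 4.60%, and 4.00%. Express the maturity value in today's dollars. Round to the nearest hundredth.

Nominal value at maturity: $535,444 × (1 + 4.5%)^5 ≈ $667,260.64.
Price-level factor over 5 years: 1.023 × 1.035 × 1.0539 × 1.0460 × 1.0400 ≈ 1.2138930134.
The maturity value deflated by that factor is the answer in today's purchasing power.

$549,686.53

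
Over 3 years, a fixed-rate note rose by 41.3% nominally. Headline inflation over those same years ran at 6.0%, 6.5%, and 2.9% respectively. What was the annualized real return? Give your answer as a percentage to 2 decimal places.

Cumulative inflation factor: 1.060 × 1.065 × 1.029 ≈ 1.16164.
Nominal growth factor: 1.41300. Real growth factor = 1.41300 / 1.16164 ≈ 1.21639.
Annualized: 1.21639^(1/3) − 1 ≈ 0.06747.

6.75%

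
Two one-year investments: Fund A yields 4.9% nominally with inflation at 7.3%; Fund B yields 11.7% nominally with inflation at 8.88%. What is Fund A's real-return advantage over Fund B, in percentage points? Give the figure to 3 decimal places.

-4.827

Fund A real return: 1.049/1.073 − 1 = -2.2367%.
Fund B real return: 1.117/1.0888 − 1 = 2.5900%.
Difference: -2.2367 − 2.5900 = -4.8267 pp.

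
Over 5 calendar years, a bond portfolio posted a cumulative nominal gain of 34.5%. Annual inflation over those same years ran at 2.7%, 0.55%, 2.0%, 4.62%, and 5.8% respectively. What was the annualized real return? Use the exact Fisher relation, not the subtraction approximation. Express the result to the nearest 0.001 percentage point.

Cumulative inflation factor: 1.027 × 1.0055 × 1.020 × 1.0462 × 1.058 ≈ 1.16588.
Nominal growth factor: 1.34500. Real growth factor = 1.34500 / 1.16588 ≈ 1.15364.
Annualized: 1.15364^(1/5) − 1 ≈ 0.02900.

2.900%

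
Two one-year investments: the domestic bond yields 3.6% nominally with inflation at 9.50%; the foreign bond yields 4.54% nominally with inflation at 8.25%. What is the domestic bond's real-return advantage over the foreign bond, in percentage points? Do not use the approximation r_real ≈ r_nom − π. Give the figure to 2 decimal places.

The domestic bond real return: 1.036/1.0950 − 1 = -5.388%.
The foreign bond real return: 1.0454/1.0825 − 1 = -3.427%.
Difference: -5.388 − (-3.427) = -1.961 pp.

-1.96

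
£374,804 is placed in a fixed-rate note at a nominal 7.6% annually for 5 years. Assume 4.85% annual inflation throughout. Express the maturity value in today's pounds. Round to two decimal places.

£426,602.50

Nominal value at maturity: £374,804 × (1 + 7.6%)^5 ≈ £540,586.97.
Price-level factor over 5 years: (1 + 4.85%)^5 ≈ 1.2671912750.
The maturity value deflated by that factor is the answer in today's purchasing power.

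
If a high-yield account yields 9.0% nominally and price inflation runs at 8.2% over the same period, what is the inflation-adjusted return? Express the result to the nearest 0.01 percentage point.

0.74%

Real return via the Fisher equation: (1 + 9.0%)/(1 + 8.2%) − 1 = 1.090/1.082 − 1 ≈ 0.00739.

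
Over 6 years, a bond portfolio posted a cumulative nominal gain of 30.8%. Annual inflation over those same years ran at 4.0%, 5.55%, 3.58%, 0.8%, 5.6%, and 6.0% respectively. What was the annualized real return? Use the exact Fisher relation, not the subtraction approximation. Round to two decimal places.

Cumulative inflation factor: 1.040 × 1.0555 × 1.0358 × 1.008 × 1.056 × 1.060 ≈ 1.28291.
Nominal growth factor: 1.30800. Real growth factor = 1.30800 / 1.28291 ≈ 1.01955.
Annualized: 1.01955^(1/6) − 1 ≈ 0.00323.

0.32%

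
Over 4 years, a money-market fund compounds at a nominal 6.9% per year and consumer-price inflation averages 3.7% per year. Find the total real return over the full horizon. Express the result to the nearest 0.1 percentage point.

The annual real rate is (1+6.9%)/(1+3.7%) − 1 = 3.0858%.
Compounded over 4 years: (1 + 0.030858)^4 − 1 ≈ 0.12926.

12.9%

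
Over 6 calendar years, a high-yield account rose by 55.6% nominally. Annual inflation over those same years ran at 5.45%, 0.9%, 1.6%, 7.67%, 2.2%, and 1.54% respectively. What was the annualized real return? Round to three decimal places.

Cumulative inflation factor: 1.0545 × 1.009 × 1.016 × 1.0767 × 1.022 × 1.0154 ≈ 1.20785.
Nominal growth factor: 1.55600. Real growth factor = 1.55600 / 1.20785 ≈ 1.28824.
Annualized: 1.28824^(1/6) − 1 ≈ 0.04312.

4.312%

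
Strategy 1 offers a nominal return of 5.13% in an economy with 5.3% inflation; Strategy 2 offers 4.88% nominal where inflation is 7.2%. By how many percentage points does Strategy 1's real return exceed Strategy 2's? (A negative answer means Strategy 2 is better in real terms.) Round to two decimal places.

2.00

Strategy 1 real return: 1.0513/1.053 − 1 = -0.161%.
Strategy 2 real return: 1.0488/1.072 − 1 = -2.164%.
Difference: -0.161 − (-2.164) = 2.003 pp.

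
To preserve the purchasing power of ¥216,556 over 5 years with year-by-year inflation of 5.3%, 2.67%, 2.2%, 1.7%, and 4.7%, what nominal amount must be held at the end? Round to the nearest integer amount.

¥254,777

Cumulative price-level factor: 1.053 × 1.0267 × 1.022 × 1.017 × 1.047 ≈ 1.1764960235.
Multiplying ¥216,556 by the price-level factor gives the future nominal sum.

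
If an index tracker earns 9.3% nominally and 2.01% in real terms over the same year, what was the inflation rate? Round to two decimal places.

7.15%

From (1+r_nom) = (1+r_real)(1+π), we get 1+π = (1 + 9.3%)/(1 + 2.01%) = 1.093/1.0201 ≈ 1.07146.
So π ≈ 7.1464%.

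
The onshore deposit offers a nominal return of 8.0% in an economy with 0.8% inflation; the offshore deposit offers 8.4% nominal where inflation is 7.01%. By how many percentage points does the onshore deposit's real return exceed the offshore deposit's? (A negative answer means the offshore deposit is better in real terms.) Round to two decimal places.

5.84

The onshore deposit real return: 1.080/1.008 − 1 = 7.143%.
The offshore deposit real return: 1.084/1.0701 − 1 = 1.299%.
Difference: 7.143 − 1.299 = 5.844 pp.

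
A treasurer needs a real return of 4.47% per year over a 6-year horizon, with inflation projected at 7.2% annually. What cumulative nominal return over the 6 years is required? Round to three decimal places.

97.296%

Required annual nominal rate: (1+4.47%)(1+7.2%) − 1 = 11.99184%.
Cumulative over 6 years: (1 + 0.1199184)^6 − 1 ≈ 0.97296.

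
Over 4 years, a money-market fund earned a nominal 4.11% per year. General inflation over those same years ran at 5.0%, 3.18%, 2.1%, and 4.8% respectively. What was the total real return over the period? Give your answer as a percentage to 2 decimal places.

1.34%

Cumulative inflation factor: 1.050 × 1.0318 × 1.021 × 1.048 ≈ 1.15924.
Nominal growth factor: 1.17482. Real growth factor = 1.17482 / 1.15924 ≈ 1.01344.
Total real return ≈ 1.3440%.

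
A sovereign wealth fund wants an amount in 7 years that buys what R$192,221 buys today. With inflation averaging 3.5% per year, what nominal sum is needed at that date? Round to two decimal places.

R$244,558.79

Cumulative price-level factor: (1+3.5%)^7 ≈ 1.2722792628.
The nominal amount required is R$192,221 scaled up by that factor.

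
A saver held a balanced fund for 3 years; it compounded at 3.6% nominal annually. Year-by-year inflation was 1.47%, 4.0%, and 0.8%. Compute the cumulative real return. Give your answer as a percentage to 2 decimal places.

4.53%

Cumulative inflation factor: 1.0147 × 1.040 × 1.008 ≈ 1.06373.
Nominal growth factor: 1.11193. Real growth factor = 1.11193 / 1.06373 ≈ 1.04532.
Total real return ≈ 4.5316%.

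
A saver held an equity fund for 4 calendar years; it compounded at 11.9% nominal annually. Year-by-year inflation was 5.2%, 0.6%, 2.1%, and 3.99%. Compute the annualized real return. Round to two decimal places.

8.69%

Cumulative inflation factor: 1.052 × 1.006 × 1.021 × 1.0399 ≈ 1.12365.
Nominal growth factor: 1.56791. Real growth factor = 1.56791 / 1.12365 ≈ 1.39537.
Annualized: 1.39537^(1/4) − 1 ≈ 0.08686.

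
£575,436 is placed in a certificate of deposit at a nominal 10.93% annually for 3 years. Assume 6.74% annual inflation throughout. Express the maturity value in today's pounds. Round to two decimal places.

£645,895.82

Nominal value at maturity: £575,436 × (1 + 10.93%)^3 ≈ £785,496.16.
Price-level factor over 3 years: (1 + 6.74%)^3 ≈ 1.2161344620.
The maturity value deflated by that factor is the answer in today's purchasing power.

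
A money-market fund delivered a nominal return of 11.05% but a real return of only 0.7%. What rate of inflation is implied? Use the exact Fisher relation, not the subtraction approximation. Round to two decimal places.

10.28%

From (1+r_nom) = (1+r_real)(1+π), we get 1+π = (1 + 11.05%)/(1 + 0.7%) = 1.1105/1.007 ≈ 1.10278.
So π ≈ 10.2781%.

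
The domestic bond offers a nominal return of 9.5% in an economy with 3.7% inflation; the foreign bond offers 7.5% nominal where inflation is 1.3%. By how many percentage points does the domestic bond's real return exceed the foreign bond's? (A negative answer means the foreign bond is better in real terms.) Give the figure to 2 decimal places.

The domestic bond real return: 1.095/1.037 − 1 = 5.593%.
The foreign bond real return: 1.075/1.013 − 1 = 6.120%.
Difference: 5.593 − 6.120 = -0.527 pp.

-0.53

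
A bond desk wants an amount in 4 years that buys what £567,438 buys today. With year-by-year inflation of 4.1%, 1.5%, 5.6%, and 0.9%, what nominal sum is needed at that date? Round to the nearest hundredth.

£638,837.31

Cumulative price-level factor: 1.041 × 1.015 × 1.056 × 1.009 ≈ 1.1258275090.
The nominal amount required is £567,438 scaled up by that factor.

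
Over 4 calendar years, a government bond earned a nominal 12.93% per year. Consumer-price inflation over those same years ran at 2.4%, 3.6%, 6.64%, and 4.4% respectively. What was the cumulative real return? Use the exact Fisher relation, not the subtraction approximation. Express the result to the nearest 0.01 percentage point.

37.71%

Cumulative inflation factor: 1.024 × 1.036 × 1.0664 × 1.044 ≈ 1.18108.
Nominal growth factor: 1.62644. Real growth factor = 1.62644 / 1.18108 ≈ 1.37707.
Total real return ≈ 37.7073%.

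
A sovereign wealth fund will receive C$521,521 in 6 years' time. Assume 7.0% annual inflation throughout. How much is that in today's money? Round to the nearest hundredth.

C$347,511.46

Price-level factor over 6 years: (1 + 7.0%)^6 ≈ 1.5007303518.
Purchasing power today: C$521,521 divided by that factor.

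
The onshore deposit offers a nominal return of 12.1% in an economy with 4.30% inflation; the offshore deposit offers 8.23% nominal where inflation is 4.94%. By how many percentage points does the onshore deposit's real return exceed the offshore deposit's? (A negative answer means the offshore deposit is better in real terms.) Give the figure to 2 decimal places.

4.34

The onshore deposit real return: 1.121/1.0430 − 1 = 7.478%.
The offshore deposit real return: 1.0823/1.0494 − 1 = 3.135%.
Difference: 7.478 − 3.135 = 4.343 pp.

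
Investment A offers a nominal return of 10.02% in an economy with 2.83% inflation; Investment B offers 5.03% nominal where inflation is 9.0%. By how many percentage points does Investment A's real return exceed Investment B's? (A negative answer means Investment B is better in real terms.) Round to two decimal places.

10.63

Investment A real return: 1.1002/1.0283 − 1 = 6.992%.
Investment B real return: 1.0503/1.090 − 1 = -3.642%.
Difference: 6.992 − (-3.642) = 10.634 pp.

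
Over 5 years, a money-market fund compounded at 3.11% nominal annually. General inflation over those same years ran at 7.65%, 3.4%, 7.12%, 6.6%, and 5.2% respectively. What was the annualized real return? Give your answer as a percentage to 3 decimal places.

-2.711%

Cumulative inflation factor: 1.0765 × 1.034 × 1.0712 × 1.066 × 1.052 ≈ 1.33714.
Nominal growth factor: 1.16548. Real growth factor = 1.16548 / 1.33714 ≈ 0.87162.
Annualized: 0.87162^(1/5) − 1 ≈ -0.02711.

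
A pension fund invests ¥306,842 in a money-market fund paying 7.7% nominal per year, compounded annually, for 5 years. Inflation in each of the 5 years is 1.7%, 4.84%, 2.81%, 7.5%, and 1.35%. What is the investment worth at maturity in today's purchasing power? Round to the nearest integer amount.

Nominal value at maturity: ¥306,842 × (1 + 7.7%)^5 ≈ ¥444,624.
Price-level factor over 5 years: 1.017 × 1.0484 × 1.0281 × 1.075 × 1.0135 ≈ 1.1943058006.
The maturity value deflated by that factor is the answer in today's purchasing power.

¥372,287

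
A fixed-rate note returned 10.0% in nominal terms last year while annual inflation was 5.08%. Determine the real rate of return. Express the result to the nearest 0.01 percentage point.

Real return via the Fisher equation: (1 + 10.0%)/(1 + 5.08%) − 1 = 1.100/1.0508 − 1 ≈ 0.04682.

4.68%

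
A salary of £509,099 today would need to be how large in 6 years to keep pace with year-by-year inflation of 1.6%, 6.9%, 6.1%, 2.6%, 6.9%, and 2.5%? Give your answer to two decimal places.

Cumulative price-level factor: 1.016 × 1.069 × 1.061 × 1.026 × 1.069 × 1.025 ≈ 1.2954949621.
Multiplying £509,099 by the price-level factor gives the future nominal sum.

£659,535.19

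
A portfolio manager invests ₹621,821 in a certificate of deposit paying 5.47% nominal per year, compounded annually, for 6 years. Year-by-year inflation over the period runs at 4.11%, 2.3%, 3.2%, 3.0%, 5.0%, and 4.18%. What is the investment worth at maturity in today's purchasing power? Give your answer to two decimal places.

Nominal value at maturity: ₹621,821 × (1 + 5.47%)^6 ≈ ₹855,931.60.
Price-level factor over 6 years: 1.0411 × 1.023 × 1.032 × 1.030 × 1.050 × 1.0418 ≈ 1.2383934729.
The maturity value deflated by that factor is the answer in today's purchasing power.

₹691,162.88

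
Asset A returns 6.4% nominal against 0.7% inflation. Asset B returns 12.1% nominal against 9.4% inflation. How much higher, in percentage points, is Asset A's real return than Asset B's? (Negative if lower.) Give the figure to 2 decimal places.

Asset A real return: 1.064/1.007 − 1 = 5.660%.
Asset B real return: 1.121/1.094 − 1 = 2.468%.
Difference: 5.660 − 2.468 = 3.192 pp.

3.19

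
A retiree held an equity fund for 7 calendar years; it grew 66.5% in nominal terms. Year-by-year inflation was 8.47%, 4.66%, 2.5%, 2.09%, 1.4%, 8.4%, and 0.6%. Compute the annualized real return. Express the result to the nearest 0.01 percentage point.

3.44%

Cumulative inflation factor: 1.0847 × 1.0466 × 1.025 × 1.0209 × 1.014 × 1.084 × 1.006 ≈ 1.31360.
Nominal growth factor: 1.66500. Real growth factor = 1.66500 / 1.31360 ≈ 1.26751.
Annualized: 1.26751^(1/7) − 1 ≈ 0.03444.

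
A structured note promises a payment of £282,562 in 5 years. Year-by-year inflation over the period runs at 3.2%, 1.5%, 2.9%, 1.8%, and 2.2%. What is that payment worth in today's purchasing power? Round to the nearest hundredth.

£251,972.98

Price-level factor over 5 years: 1.032 × 1.015 × 1.029 × 1.018 × 1.022 ≈ 1.1213980281.
Purchasing power today: £282,562 divided by that factor.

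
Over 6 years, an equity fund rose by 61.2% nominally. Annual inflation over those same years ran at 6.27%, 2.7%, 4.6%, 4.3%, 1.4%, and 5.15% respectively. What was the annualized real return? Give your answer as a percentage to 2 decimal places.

Cumulative inflation factor: 1.0627 × 1.027 × 1.046 × 1.043 × 1.014 × 1.0515 ≈ 1.26953.
Nominal growth factor: 1.61200. Real growth factor = 1.61200 / 1.26953 ≈ 1.26976.
Annualized: 1.26976^(1/6) − 1 ≈ 0.04061.

4.06%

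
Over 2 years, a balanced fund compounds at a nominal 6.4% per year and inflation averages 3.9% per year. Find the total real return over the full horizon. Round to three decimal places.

The annual real rate is (1+6.4%)/(1+3.9%) − 1 = 2.4062%.
Compounded over 2 years: (1 + 0.024062)^2 − 1 ≈ 0.04870.

4.870%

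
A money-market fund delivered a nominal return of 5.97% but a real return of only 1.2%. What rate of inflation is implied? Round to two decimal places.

4.71%

From (1+r_nom) = (1+r_real)(1+π), we get 1+π = (1 + 5.97%)/(1 + 1.2%) = 1.0597/1.012 ≈ 1.04713.
So π ≈ 4.7134%.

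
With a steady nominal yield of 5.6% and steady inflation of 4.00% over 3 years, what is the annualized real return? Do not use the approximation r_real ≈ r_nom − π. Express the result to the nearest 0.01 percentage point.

1.54%

With constant rates the annual real return is the same each year: (1+5.6%)/(1+4.00%) − 1 = 0.01538.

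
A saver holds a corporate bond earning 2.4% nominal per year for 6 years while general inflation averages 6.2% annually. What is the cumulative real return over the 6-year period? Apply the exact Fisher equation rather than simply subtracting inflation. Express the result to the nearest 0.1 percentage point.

The annual real rate is (1+2.4%)/(1+6.2%) − 1 = -3.5782%.
Compounded over 6 years: (1 + -0.035782)^6 − 1 ≈ -0.19638.

-19.6%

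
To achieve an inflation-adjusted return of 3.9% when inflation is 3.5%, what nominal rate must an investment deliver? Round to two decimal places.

By the Fisher equation, 1 + r_nom = (1 + 3.9%)(1 + 3.5%) = 1.039 × 1.035 = 1.075365.
So r_nom = 7.5365%.

7.54%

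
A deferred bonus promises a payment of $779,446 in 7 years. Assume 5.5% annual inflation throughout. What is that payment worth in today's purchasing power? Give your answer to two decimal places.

Price-level factor over 7 years: (1 + 5.5%)^7 ≈ 1.4546791611.
Purchasing power today: $779,446 divided by that factor.

$535,819.87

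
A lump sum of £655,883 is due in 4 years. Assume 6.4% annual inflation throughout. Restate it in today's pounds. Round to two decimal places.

£511,752.37

Price-level factor over 4 years: (1 + 6.4%)^4 ≈ 1.2816413532.
Purchasing power today: £655,883 divided by that factor.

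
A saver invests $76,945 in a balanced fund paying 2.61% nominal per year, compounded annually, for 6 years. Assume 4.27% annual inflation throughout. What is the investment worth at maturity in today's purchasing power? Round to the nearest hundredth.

$69,881.51

Nominal value at maturity: $76,945 × (1 + 2.61%)^6 ≈ $89,808.72.
Price-level factor over 6 years: (1 + 4.27%)^6 ≈ 1.2851571632.
Dividing the nominal maturity value by the price-level factor gives the value in today's money.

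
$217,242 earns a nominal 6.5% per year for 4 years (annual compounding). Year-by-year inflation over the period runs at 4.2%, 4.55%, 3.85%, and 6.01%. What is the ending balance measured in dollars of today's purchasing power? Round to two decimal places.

$233,022.11

Nominal value at maturity: $217,242 × (1 + 6.5%)^4 ≈ $279,474.52.
Price-level factor over 4 years: 1.042 × 1.0455 × 1.0385 × 1.0601 ≈ 1.1993476582.
Dividing the nominal maturity value by the price-level factor gives the value in today's money.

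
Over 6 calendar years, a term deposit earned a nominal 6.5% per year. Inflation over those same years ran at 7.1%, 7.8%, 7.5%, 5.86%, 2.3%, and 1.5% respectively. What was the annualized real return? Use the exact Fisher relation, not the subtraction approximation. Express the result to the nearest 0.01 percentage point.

1.13%

Cumulative inflation factor: 1.071 × 1.078 × 1.075 × 1.0586 × 1.023 × 1.015 ≈ 1.36424.
Nominal growth factor: 1.45914. Real growth factor = 1.45914 / 1.36424 ≈ 1.06957.
Annualized: 1.06957^(1/6) − 1 ≈ 0.01127.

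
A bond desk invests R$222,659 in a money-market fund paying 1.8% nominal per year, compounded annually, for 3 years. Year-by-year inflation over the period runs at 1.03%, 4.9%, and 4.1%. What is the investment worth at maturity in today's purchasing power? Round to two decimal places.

Nominal value at maturity: R$222,659 × (1 + 1.8%)^3 ≈ R$234,900.31.
Price-level factor over 3 years: 1.0103 × 1.049 × 1.041 = 1.1032566927.
Dividing the nominal maturity value by the price-level factor gives the value in today's money.

R$212,915.37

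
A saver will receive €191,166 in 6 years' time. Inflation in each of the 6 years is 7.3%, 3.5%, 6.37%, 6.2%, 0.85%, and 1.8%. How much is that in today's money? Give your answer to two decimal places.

€148,423.69

Price-level factor over 6 years: 1.073 × 1.035 × 1.0637 × 1.062 × 1.0085 × 1.018 ≈ 1.2879749851.
Purchasing power today: €191,166 divided by that factor.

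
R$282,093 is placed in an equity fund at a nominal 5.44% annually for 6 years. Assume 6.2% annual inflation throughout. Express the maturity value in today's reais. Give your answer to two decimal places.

Nominal value at maturity: R$282,093 × (1 + 5.44%)^6 ≈ R$387,636.53.
Price-level factor over 6 years: (1 + 6.2%)^6 ≈ 1.4346537586.
Dividing the nominal maturity value by the price-level factor gives the value in today's money.

R$270,195.18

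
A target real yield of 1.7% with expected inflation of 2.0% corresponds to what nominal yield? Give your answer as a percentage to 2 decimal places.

3.73%

By the Fisher equation, 1 + r_nom = (1 + 1.7%)(1 + 2.0%) = 1.017 × 1.020 = 1.03734.
So r_nom = 3.734%.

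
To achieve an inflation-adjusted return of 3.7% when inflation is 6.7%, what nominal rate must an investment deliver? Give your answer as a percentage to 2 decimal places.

10.65%

By the Fisher equation, 1 + r_nom = (1 + 3.7%)(1 + 6.7%) = 1.037 × 1.067 = 1.106479.
So r_nom = 10.6479%.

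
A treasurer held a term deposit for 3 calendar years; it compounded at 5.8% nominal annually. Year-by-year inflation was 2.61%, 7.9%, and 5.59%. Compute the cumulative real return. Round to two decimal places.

Cumulative inflation factor: 1.0261 × 1.079 × 1.0559 ≈ 1.16905.
Nominal growth factor: 1.18429. Real growth factor = 1.18429 / 1.16905 ≈ 1.01303.
Total real return ≈ 1.3032%.

1.30%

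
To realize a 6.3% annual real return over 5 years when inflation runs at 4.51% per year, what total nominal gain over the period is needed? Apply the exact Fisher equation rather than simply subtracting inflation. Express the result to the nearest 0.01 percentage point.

69.22%

Required annual nominal rate: (1+6.3%)(1+4.51%) − 1 = 11.09413%.
Cumulative over 5 years: (1 + 0.1109413)^5 − 1 ≈ 0.69222.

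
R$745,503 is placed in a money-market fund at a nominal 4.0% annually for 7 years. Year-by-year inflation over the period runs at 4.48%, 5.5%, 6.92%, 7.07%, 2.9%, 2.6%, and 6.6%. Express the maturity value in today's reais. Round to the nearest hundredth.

R$690,797.02

Nominal value at maturity: R$745,503 × (1 + 4.0%)^7 ≈ R$981,031.09.
Price-level factor over 7 years: 1.0448 × 1.055 × 1.0692 × 1.0707 × 1.029 × 1.026 × 1.066 ≈ 1.4201437818.
The maturity value deflated by that factor is the answer in today's purchasing power.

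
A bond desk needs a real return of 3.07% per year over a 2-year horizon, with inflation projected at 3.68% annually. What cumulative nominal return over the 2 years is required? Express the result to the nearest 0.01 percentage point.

Required annual nominal rate: (1+3.07%)(1+3.68%) − 1 = 6.862976%.
Cumulative over 2 years: (1 + 0.06862976)^2 − 1 ≈ 0.14197.

14.20%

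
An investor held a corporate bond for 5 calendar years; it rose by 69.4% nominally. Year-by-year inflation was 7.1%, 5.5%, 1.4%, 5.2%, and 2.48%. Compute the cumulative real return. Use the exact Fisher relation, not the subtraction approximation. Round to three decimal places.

37.145%

Cumulative inflation factor: 1.071 × 1.055 × 1.014 × 1.052 × 1.0248 ≈ 1.23519.
Nominal growth factor: 1.69400. Real growth factor = 1.69400 / 1.23519 ≈ 1.37145.
Total real return ≈ 37.1446%.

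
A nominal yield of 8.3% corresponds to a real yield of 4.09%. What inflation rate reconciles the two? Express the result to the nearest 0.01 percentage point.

4.04%

From (1+r_nom) = (1+r_real)(1+π), we get 1+π = (1 + 8.3%)/(1 + 4.09%) = 1.083/1.0409 ≈ 1.04045.
So π ≈ 4.0446%.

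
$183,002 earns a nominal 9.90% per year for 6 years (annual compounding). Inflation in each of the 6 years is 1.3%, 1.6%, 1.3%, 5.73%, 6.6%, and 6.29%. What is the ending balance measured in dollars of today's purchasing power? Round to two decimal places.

$258,155.60

Nominal value at maturity: $183,002 × (1 + 9.90%)^6 ≈ $322,434.86.
Price-level factor over 6 years: 1.013 × 1.016 × 1.013 × 1.0573 × 1.066 × 1.0629 ≈ 1.2489942604.
Dividing the nominal maturity value by the price-level factor gives the value in today's money.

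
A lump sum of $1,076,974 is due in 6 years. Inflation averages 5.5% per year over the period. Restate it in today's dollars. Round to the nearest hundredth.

Price-level factor over 6 years: (1 + 5.5%)^6 ≈ 1.3788428068.
Purchasing power today: $1,076,974 divided by that factor.

$781,070.91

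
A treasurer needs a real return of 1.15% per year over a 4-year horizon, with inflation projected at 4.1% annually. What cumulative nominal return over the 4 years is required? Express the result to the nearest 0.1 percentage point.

22.9%

Required annual nominal rate: (1+1.15%)(1+4.1%) − 1 = 5.29715%.
Cumulative over 4 years: (1 + 0.0529715)^4 − 1 ≈ 0.22932.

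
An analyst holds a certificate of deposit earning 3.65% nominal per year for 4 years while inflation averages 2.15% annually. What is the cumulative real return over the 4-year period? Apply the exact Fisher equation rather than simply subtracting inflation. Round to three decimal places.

6.004%

The annual real rate is (1+3.65%)/(1+2.15%) − 1 = 1.4684%.
Compounded over 4 years: (1 + 0.014684)^4 − 1 ≈ 0.06004.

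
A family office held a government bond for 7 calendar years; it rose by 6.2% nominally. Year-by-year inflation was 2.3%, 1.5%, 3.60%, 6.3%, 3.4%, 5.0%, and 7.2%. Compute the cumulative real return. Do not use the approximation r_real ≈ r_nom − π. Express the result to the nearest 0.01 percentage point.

Cumulative inflation factor: 1.023 × 1.015 × 1.0360 × 1.063 × 1.034 × 1.050 × 1.072 ≈ 1.33088.
Nominal growth factor: 1.06200. Real growth factor = 1.06200 / 1.33088 ≈ 0.79797.
Total real return ≈ -20.2033%.

-20.20%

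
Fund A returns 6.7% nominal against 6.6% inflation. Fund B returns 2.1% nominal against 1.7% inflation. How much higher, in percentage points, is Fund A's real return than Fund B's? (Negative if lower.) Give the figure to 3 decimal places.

Fund A real return: 1.067/1.066 − 1 = 0.0938%.
Fund B real return: 1.021/1.017 − 1 = 0.3933%.
Difference: 0.0938 − 0.3933 = -0.2995 pp.

-0.300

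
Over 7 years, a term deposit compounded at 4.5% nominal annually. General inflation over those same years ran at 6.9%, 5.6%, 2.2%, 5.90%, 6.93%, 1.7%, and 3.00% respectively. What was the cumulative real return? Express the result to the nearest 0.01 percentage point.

Cumulative inflation factor: 1.069 × 1.056 × 1.022 × 1.0590 × 1.0693 × 1.017 × 1.0300 ≈ 1.36850.
Nominal growth factor: 1.36086. Real growth factor = 1.36086 / 1.36850 ≈ 0.99442.
Total real return ≈ -0.5585%.

-0.56%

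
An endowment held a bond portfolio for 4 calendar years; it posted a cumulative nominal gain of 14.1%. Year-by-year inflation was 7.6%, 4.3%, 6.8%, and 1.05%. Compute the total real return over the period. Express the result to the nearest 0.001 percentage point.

-5.793%

Cumulative inflation factor: 1.076 × 1.043 × 1.068 × 1.0105 ≈ 1.21117.
Nominal growth factor: 1.14100. Real growth factor = 1.14100 / 1.21117 ≈ 0.94207.
Total real return ≈ -5.7934%.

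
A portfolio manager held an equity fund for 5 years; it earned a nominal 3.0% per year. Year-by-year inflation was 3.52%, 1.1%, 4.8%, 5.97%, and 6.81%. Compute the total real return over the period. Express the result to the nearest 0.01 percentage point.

-6.62%

Cumulative inflation factor: 1.0352 × 1.011 × 1.048 × 1.0597 × 1.0681 ≈ 1.24146.
Nominal growth factor: 1.15927. Real growth factor = 1.15927 / 1.24146 ≈ 0.93380.
Total real return ≈ -6.6198%.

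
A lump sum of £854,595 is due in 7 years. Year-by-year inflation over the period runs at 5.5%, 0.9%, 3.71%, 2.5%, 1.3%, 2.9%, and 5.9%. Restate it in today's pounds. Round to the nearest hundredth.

Price-level factor over 7 years: 1.055 × 1.009 × 1.0371 × 1.025 × 1.013 × 1.029 × 1.059 ≈ 1.2491336440.
Purchasing power today: £854,595 divided by that factor.

£684,150.17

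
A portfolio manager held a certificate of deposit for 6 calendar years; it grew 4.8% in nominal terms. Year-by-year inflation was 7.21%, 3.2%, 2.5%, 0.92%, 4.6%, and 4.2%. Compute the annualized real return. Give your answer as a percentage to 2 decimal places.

Cumulative inflation factor: 1.0721 × 1.032 × 1.025 × 1.0092 × 1.046 × 1.042 ≈ 1.24743.
Nominal growth factor: 1.04800. Real growth factor = 1.04800 / 1.24743 ≈ 0.84013.
Annualized: 0.84013^(1/6) − 1 ≈ -0.02862.

-2.86%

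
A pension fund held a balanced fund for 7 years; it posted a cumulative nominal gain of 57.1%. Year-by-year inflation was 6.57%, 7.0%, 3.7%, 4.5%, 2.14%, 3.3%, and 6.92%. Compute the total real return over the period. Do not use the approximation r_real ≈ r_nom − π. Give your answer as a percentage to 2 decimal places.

Cumulative inflation factor: 1.0657 × 1.070 × 1.037 × 1.045 × 1.0214 × 1.033 × 1.0692 ≈ 1.39402.
Nominal growth factor: 1.57100. Real growth factor = 1.57100 / 1.39402 ≈ 1.12696.
Total real return ≈ 12.6957%.

12.70%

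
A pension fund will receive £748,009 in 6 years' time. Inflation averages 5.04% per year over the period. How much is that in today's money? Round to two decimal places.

Price-level factor over 6 years: (1 + 5.04%)^6 ≈ 1.3431616351.
Purchasing power today: £748,009 divided by that factor.

£556,901.70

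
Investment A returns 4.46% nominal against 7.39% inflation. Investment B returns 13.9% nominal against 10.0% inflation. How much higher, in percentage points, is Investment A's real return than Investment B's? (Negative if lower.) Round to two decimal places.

-6.27

Investment A real return: 1.0446/1.0739 − 1 = -2.728%.
Investment B real return: 1.139/1.100 − 1 = 3.545%.
Difference: -2.728 − 3.545 = -6.273 pp.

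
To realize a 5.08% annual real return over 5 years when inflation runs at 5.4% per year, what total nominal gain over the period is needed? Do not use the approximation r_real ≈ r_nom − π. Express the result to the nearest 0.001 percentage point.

Required annual nominal rate: (1+5.08%)(1+5.4%) − 1 = 10.75432%.
Cumulative over 5 years: (1 + 0.1075432)^5 − 1 ≈ 0.66649.

66.649%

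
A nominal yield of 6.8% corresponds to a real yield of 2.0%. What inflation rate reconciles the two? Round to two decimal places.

4.71%

From (1+r_nom) = (1+r_real)(1+π), we get 1+π = (1 + 6.8%)/(1 + 2.0%) = 1.068/1.020 ≈ 1.04706.
So π ≈ 4.7059%.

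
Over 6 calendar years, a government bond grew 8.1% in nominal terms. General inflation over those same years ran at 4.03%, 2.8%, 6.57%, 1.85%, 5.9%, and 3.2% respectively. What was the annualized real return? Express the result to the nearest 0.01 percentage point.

-2.63%

Cumulative inflation factor: 1.0403 × 1.028 × 1.0657 × 1.0185 × 1.059 × 1.032 ≈ 1.26860.
Nominal growth factor: 1.08100. Real growth factor = 1.08100 / 1.26860 ≈ 0.85212.
Annualized: 0.85212^(1/6) − 1 ≈ -0.02632.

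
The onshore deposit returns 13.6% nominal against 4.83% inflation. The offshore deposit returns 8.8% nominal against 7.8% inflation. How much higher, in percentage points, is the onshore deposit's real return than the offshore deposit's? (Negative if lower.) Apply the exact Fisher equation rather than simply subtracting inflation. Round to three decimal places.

7.438

The onshore deposit real return: 1.136/1.0483 − 1 = 8.3659%.
The offshore deposit real return: 1.088/1.078 − 1 = 0.9276%.
Difference: 8.3659 − 0.9276 = 7.4383 pp.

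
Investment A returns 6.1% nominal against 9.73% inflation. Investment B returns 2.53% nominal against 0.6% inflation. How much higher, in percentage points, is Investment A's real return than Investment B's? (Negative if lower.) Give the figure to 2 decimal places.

Investment A real return: 1.061/1.0973 − 1 = -3.308%.
Investment B real return: 1.0253/1.006 − 1 = 1.918%.
Difference: -3.308 − 1.918 = -5.226 pp.

-5.23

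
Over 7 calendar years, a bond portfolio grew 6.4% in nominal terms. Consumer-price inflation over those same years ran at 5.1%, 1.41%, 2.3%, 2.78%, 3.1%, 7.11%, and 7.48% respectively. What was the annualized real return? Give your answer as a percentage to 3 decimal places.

-3.139%

Cumulative inflation factor: 1.051 × 1.0141 × 1.023 × 1.0278 × 1.031 × 1.0711 × 1.0748 ≈ 1.33010.
Nominal growth factor: 1.06400. Real growth factor = 1.06400 / 1.33010 ≈ 0.79994.
Annualized: 0.79994^(1/7) − 1 ≈ -0.03139.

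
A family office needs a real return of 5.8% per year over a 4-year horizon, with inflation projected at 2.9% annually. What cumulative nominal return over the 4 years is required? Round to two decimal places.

Required annual nominal rate: (1+5.8%)(1+2.9%) − 1 = 8.8682%.
Cumulative over 4 years: (1 + 0.088682)^4 − 1 ≈ 0.40477.

40.48%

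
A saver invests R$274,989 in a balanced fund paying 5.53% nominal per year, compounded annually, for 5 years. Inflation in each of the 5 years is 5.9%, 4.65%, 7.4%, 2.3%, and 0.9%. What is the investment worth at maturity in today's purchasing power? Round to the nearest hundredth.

R$292,946.79

Nominal value at maturity: R$274,989 × (1 + 5.53%)^5 ≈ R$359,910.91.
Price-level factor over 5 years: 1.059 × 1.0465 × 1.074 × 1.023 × 1.009 ≈ 1.2285880141.
The maturity value deflated by that factor is the answer in today's purchasing power.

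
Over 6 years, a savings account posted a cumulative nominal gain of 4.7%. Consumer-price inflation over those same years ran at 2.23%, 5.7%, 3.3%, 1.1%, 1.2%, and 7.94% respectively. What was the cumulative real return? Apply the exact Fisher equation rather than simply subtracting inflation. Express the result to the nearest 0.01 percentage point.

Cumulative inflation factor: 1.0223 × 1.057 × 1.033 × 1.011 × 1.012 × 1.0794 ≈ 1.23273.
Nominal growth factor: 1.04700. Real growth factor = 1.04700 / 1.23273 ≈ 0.84933.
Total real return ≈ -15.0665%.

-15.07%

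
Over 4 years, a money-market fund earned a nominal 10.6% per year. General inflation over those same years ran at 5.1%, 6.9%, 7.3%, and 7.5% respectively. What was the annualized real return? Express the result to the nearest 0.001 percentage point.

3.659%

Cumulative inflation factor: 1.051 × 1.069 × 1.073 × 1.075 ≈ 1.29595.
Nominal growth factor: 1.49631. Real growth factor = 1.49631 / 1.29595 ≈ 1.15460.
Annualized: 1.15460^(1/4) − 1 ≈ 0.03659.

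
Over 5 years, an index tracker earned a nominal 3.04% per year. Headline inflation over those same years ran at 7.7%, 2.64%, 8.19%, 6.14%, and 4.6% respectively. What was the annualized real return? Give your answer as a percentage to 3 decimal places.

Cumulative inflation factor: 1.077 × 1.0264 × 1.0819 × 1.0614 × 1.046 ≈ 1.32779.
Nominal growth factor: 1.16153. Real growth factor = 1.16153 / 1.32779 ≈ 0.87478.
Annualized: 0.87478^(1/5) − 1 ≈ -0.02640.

-2.640%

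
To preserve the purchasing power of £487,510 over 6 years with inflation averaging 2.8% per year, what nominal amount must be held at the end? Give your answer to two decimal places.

Cumulative price-level factor: (1+2.8%)^6 ≈ 1.1802083636.
Multiplying £487,510 by the price-level factor gives the future nominal sum.

£575,363.38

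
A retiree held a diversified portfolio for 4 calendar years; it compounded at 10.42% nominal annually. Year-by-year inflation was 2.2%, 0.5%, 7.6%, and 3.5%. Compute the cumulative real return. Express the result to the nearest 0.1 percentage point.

Cumulative inflation factor: 1.022 × 1.005 × 1.076 × 1.035 ≈ 1.14385.
Nominal growth factor: 1.48659. Real growth factor = 1.48659 / 1.14385 ≈ 1.29963.
Total real return ≈ 29.9635%.

30.0%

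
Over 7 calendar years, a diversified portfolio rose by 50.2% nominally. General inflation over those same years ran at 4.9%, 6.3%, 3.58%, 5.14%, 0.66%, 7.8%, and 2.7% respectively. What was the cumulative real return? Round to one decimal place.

Cumulative inflation factor: 1.049 × 1.063 × 1.0358 × 1.0514 × 1.0066 × 1.078 × 1.027 ≈ 1.35331.
Nominal growth factor: 1.50200. Real growth factor = 1.50200 / 1.35331 ≈ 1.10987.
Total real return ≈ 10.9868%.

11.0%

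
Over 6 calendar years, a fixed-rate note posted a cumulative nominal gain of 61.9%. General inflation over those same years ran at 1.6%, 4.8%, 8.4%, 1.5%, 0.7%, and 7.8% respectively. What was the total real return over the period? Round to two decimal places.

27.31%

Cumulative inflation factor: 1.016 × 1.048 × 1.084 × 1.015 × 1.007 × 1.078 ≈ 1.27174.
Nominal growth factor: 1.61900. Real growth factor = 1.61900 / 1.27174 ≈ 1.27306.
Total real return ≈ 27.3058%.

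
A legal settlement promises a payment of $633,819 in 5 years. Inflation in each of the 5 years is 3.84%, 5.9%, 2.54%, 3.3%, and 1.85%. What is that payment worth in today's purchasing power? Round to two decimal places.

Price-level factor over 5 years: 1.0384 × 1.059 × 1.0254 × 1.033 × 1.0185 ≈ 1.1863567552.
Purchasing power today: $633,819 divided by that factor.

$534,256.66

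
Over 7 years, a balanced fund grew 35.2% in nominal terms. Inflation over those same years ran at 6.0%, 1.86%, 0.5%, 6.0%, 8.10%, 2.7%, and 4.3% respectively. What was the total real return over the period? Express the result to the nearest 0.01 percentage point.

Cumulative inflation factor: 1.060 × 1.0186 × 1.005 × 1.060 × 1.0810 × 1.027 × 1.043 ≈ 1.33187.
Nominal growth factor: 1.35200. Real growth factor = 1.35200 / 1.33187 ≈ 1.01511.
Total real return ≈ 1.5114%.

1.51%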